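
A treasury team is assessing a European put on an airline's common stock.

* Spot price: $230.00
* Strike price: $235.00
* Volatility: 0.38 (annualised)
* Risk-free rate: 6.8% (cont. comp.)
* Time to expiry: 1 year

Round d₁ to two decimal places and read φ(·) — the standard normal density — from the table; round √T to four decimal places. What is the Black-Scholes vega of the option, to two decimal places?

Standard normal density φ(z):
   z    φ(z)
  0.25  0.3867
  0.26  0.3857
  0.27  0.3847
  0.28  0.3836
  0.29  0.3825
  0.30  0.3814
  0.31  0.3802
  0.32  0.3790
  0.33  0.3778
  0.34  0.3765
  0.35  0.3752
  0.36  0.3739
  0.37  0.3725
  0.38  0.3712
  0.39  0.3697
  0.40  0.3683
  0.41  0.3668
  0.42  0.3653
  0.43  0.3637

σ√T = 0.38 × 1.0000 = 0.3800
d₁ = [ln(230/235) + (0.068 + 0.38²/2)·1] / 0.3800 = [-0.0215 + 0.1402] / 0.3800 = 0.3124 which rounds to 0.31
√T = √1 = 1.0000
φ(d₁) = φ(0.31) = 0.3802
vega = S·φ(d₁)·√T = 230·0.3802·1.0000 = 87.4460

87.45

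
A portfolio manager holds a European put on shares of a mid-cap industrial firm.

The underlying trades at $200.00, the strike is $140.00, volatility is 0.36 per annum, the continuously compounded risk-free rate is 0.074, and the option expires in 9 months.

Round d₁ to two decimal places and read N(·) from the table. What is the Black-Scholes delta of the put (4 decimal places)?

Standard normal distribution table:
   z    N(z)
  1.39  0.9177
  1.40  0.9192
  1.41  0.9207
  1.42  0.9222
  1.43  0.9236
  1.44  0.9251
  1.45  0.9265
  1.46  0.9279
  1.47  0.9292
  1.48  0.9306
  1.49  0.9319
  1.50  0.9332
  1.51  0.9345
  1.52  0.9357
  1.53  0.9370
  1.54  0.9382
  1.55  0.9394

-0.0694

σ√T = 0.36 × 0.8660 = 0.3118
d₁ = [ln(200/140) + (0.074 + 0.36²/2)·0.75] / 0.3118 = [0.3567 + 0.1041] / 0.3118 = 1.4779 ⇒ 1.48
N(d₁) = N(1.48) = 0.9306
Δ_put = N(d₁) − 1 = 0.9306 − 1 = -0.0694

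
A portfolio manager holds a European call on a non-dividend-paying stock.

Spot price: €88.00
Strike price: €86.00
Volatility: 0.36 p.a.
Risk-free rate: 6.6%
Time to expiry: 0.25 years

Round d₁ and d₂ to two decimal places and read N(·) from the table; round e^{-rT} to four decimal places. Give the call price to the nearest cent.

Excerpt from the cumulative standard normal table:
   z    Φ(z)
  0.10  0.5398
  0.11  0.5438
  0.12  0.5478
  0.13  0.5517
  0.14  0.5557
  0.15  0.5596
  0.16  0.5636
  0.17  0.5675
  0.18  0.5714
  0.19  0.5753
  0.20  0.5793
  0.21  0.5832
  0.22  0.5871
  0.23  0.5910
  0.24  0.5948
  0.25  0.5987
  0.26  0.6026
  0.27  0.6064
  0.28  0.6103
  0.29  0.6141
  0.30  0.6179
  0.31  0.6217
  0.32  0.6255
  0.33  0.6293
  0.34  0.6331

T = 0.25;  σ√T = 0.1800
d₁ = [ln(88/86) + (0.066 + 0.36²/2)·0.25] / 0.1800 = [0.0230 + 0.0327] / 0.1800 = 0.3094 ⇒ 0.31
d₂ = d₁ − σ√T = 0.3094 − 0.1800 = 0.1294 ⇒ 0.13
exp(−rT) = exp(−0.066·0.25) = 0.9836
C = 88·N(0.31) − 86·0.9836·N(0.13) = 88·0.6217 − 86·0.9836·0.5517 = 54.7096 − 46.6681 = 8.0415

€8.04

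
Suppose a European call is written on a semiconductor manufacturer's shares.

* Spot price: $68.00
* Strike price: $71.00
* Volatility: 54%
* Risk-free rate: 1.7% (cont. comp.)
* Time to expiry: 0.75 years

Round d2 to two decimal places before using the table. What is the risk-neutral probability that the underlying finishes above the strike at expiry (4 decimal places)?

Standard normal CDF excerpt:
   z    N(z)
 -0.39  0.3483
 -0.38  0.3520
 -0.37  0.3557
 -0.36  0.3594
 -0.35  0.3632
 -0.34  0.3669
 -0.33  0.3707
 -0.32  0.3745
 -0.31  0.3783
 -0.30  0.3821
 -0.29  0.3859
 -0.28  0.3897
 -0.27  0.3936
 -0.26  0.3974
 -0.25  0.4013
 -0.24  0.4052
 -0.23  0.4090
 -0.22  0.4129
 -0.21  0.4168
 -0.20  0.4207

0.3821

σ√T = 0.54·√0.75 = 0.4677
d₁ = [ln(68/71) + (0.017 + 0.54²/2)·0.75] / 0.4677 = [-0.0432 + 0.1221] / 0.4677 = 0.1688 → 0.17
d₂ = d₁ − σ√T = 0.1688 − 0.4677 = -0.2989 → -0.30
Risk-neutral Pr[S_T > K] = N(d₂) = N(-0.30) = 0.3821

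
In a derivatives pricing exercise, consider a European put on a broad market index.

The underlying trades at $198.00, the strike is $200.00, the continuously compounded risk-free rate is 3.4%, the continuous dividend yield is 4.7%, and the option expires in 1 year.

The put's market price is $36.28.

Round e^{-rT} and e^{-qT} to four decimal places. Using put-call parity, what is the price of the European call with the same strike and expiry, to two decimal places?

exp(−qT) = exp(−0.047·1) = 0.9541;  exp(−rT) = exp(−0.034·1) = 0.9666
Put-call parity: C − P = S·e^(−qT) − K·e^(−rT) = 198·0.9541 − 200·0.9666 = 188.9118 − 193.3200 = -4.4082
C = P + (C − P) = 36.28 + (-4.4082) = 31.8718

$31.87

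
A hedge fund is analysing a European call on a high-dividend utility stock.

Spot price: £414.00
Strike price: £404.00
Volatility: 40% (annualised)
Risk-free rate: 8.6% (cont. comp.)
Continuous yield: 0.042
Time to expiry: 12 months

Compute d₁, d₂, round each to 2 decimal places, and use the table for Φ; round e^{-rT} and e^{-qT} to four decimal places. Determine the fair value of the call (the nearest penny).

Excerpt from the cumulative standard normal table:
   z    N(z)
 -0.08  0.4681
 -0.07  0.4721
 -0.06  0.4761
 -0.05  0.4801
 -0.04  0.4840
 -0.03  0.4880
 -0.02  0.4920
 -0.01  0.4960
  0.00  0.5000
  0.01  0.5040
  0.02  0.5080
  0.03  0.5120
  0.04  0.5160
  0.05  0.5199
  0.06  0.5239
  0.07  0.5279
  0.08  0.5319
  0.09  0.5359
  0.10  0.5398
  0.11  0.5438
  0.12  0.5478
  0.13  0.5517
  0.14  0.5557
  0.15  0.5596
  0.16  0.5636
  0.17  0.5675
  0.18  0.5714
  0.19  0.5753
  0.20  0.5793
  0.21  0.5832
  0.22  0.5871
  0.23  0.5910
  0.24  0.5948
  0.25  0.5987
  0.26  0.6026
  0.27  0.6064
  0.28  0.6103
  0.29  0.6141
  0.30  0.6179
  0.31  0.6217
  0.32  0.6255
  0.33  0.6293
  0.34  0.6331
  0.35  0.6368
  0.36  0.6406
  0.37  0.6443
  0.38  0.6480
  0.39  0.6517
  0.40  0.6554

σ√T = 0.4·√1 = 0.4000
ln(S/K) + (r − q + σ²/2)T = ln(414/404) + (0.086 − 0.042 + 0.4²/2)·1 = 0.0245 + 0.1240 = 0.1485
d₁ = 0.1485 / 0.4000 = 0.3711 → 0.37
d₂ = d₁ − σ√T = 0.3711 − 0.4000 = -0.0289 → -0.03
e^(−qT) = e^(−0.042·1) = 0.9589;  e^(−rT) = e^(−0.086·1) = 0.9176
N(d₁) = N(0.37) = 0.6443;  N(d₂) = N(-0.03) = 0.4880
C = 414·0.9589·0.6443 − 404·0.9176·0.4880 = 255.7772 − 180.9067 = 74.8705

£74.87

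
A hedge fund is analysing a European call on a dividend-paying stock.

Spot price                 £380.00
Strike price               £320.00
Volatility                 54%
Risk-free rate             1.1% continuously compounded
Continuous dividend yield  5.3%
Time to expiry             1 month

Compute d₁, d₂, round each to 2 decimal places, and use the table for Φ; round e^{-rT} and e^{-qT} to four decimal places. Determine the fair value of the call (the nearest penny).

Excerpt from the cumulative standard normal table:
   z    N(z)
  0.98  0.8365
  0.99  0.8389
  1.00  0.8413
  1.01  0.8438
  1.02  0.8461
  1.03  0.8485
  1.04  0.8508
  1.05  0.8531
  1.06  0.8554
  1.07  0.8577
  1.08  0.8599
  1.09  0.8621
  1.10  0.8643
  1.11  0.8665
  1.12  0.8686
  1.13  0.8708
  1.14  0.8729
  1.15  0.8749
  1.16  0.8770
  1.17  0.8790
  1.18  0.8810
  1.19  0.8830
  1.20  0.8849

£62.82

σ√T = 0.54 × 0.2887 = 0.1559
ln(S/K) + (r − q + σ²/2)T = ln(380/320) + (0.011 − 0.053 + 0.54²/2)·0.08333 = 0.1719 + 0.0087 = 0.1805
d₁ = 0.1805 / 0.1559 = 1.1579 → 1.16
d₂ = d₁ − σ√T = 1.1579 − 0.1559 = 1.0020 → 1.00
e^(−qT) = e^(−0.053·0.08333) = 0.9956;  e^(−rT) = e^(−0.011·0.08333) = 0.9991
N(d₁) = N(1.16) = 0.8770;  N(d₂) = N(1.00) = 0.8413
C = 380·0.9956·0.8770 − 320·0.9991·0.8413 = 331.7937 − 268.9737 = 62.8200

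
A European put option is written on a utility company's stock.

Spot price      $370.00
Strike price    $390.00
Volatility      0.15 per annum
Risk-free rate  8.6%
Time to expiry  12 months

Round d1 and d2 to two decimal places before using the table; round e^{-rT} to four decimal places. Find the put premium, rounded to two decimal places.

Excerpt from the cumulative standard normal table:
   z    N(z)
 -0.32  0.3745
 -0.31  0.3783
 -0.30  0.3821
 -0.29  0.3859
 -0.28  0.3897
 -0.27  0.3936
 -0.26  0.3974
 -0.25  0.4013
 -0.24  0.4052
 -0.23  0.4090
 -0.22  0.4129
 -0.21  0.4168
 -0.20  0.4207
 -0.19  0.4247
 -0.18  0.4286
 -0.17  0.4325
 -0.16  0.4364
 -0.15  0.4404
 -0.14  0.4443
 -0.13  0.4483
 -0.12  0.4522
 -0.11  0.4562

σ√T = 0.15·√1 = 0.1500
ln(S/K) + (r + σ²/2)T = ln(370/390) + (0.086 + 0.15²/2)·1 = -0.0526 + 0.0972 = 0.0446
d₁ = 0.0446 / 0.1500 = 0.2974 ⇒ 0.30
d₂ = d₁ − σ√T = 0.2974 − 0.1500 = 0.1474 ⇒ 0.15
exp(−rT) = exp(−0.086·1) = 0.9176
N(−d₂) = N(-0.15) = 0.4404;  N(−d₁) = N(-0.30) = 0.3821
P = 390·0.9176·0.4404 − 370·0.3821 = 157.6033 − 141.3770 = 16.2263

$16.23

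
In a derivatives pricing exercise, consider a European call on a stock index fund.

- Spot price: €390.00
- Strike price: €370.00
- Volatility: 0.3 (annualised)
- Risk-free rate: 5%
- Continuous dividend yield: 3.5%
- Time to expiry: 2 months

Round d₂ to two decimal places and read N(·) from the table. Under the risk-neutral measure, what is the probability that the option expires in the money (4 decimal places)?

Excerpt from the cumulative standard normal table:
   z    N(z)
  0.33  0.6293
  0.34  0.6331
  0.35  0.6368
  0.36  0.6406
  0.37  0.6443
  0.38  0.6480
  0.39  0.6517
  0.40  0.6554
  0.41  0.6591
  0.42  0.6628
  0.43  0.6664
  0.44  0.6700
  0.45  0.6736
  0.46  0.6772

σ√T = 0.3·√0.1667 = 0.1225
d₁ = [ln(390/370) + (0.05 − 0.035 + 0.3²/2)·0.1667] / 0.1225 = [0.0526 + 0.0100] / 0.1225 = 0.5115 ≈ 0.51
d₂ = d₁ − σ√T = 0.5115 − 0.1225 = 0.3890 ≈ 0.39
Risk-neutral Pr[S_T > K] = N(d₂) = N(0.39) = 0.6517

0.6517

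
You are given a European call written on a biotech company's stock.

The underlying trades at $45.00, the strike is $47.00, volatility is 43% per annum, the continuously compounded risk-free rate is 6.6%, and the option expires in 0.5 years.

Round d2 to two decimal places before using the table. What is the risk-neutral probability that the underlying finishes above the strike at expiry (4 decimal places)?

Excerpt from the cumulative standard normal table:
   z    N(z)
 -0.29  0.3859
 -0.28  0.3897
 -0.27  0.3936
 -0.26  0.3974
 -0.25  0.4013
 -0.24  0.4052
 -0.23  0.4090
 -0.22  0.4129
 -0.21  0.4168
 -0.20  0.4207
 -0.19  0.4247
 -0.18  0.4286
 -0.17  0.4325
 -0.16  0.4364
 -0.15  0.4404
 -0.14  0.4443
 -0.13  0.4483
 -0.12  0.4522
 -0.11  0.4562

σ√T = 0.43·√0.5 = 0.3041
d₁ = [ln(45/47) + (0.066 + 0.43²/2)·0.5] / 0.3041 = [-0.0435 + 0.0792] / 0.3041 = 0.1175 ⇒ 0.12
d₂ = d₁ − σ√T = 0.1175 − 0.3041 = -0.1865 ⇒ -0.19
Risk-neutral Pr[S_T > K] = N(d₂) = N(-0.19) = 0.4247

0.4247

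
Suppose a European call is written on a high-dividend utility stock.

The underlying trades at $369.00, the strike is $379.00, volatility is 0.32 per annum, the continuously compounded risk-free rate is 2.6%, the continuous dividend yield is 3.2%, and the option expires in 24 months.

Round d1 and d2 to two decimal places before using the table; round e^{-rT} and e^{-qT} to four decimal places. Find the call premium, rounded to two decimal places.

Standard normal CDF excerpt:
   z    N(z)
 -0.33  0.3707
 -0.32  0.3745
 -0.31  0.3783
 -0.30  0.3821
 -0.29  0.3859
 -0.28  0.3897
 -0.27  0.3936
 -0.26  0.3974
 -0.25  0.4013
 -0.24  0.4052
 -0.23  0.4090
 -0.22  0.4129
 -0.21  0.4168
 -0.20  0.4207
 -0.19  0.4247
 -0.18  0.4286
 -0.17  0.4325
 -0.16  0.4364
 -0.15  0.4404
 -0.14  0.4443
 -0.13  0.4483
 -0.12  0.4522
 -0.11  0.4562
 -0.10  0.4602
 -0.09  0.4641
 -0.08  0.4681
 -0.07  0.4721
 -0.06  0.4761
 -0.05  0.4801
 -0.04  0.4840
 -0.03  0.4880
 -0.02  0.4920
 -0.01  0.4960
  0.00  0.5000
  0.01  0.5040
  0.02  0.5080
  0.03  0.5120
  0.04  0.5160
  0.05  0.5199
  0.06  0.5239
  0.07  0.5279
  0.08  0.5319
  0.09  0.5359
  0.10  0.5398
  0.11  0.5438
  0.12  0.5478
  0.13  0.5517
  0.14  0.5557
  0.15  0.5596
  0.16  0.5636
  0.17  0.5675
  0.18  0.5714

T = 2;  σ√T = 0.4525
d₁ = [ln(369/379) + (0.026 − 0.032 + 0.32²/2)·2] / 0.4525 = [-0.0267 + 0.0904] / 0.4525 = 0.1407 → 0.14
d₂ = d₁ − σ√T = 0.1407 − 0.4525 = -0.3119 → -0.31
e^(−qT) = e^(−0.032·2) = 0.9380;  e^(−rT) = e^(−0.026·2) = 0.9493
C = 369·0.9380·N(0.14) − 379·0.9493·N(-0.31) = 369·0.9380·0.5557 − 379·0.9493·0.3783 = 192.3400 − 136.1066 = 56.2334

$56.23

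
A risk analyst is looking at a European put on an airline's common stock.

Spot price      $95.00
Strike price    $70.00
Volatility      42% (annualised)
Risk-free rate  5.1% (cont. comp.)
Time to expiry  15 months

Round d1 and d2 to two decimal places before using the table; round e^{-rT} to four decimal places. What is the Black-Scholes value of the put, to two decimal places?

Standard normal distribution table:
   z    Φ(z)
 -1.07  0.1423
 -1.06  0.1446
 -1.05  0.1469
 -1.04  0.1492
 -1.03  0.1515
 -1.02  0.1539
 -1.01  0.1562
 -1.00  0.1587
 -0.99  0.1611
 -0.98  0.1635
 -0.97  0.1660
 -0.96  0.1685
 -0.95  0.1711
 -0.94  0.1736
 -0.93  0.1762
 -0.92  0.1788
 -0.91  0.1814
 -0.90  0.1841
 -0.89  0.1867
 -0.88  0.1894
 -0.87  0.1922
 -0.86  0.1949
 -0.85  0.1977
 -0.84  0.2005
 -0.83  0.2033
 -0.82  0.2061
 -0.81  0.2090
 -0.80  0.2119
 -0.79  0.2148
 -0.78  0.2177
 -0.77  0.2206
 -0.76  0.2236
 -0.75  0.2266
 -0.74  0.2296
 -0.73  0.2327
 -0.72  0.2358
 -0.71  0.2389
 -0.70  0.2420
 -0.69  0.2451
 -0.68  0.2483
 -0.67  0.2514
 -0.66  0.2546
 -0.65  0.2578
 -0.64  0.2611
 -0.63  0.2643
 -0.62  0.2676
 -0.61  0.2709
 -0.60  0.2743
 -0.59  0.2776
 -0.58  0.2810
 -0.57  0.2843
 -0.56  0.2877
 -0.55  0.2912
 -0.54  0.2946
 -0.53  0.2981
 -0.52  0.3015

T = 1.25;  σ√T = 0.4696
ln(S/K) + (r + σ²/2)T = ln(95/70) + (0.051 + 0.42²/2)·1.25 = 0.3054 + 0.1740 = 0.4794
d₁ = 0.4794 / 0.4696 = 1.0209 → 1.02
d₂ = d₁ − σ√T = 1.0209 − 0.4696 = 0.5513 → 0.55
e^(−rT) = e^(−0.051·1.25) = 0.9382
P = 70·0.9382·N(-0.55) − 95·N(-1.02) = 70·0.9382·0.2912 − 95·0.1539 = 19.1243 − 14.6205 = 4.5038

$4.50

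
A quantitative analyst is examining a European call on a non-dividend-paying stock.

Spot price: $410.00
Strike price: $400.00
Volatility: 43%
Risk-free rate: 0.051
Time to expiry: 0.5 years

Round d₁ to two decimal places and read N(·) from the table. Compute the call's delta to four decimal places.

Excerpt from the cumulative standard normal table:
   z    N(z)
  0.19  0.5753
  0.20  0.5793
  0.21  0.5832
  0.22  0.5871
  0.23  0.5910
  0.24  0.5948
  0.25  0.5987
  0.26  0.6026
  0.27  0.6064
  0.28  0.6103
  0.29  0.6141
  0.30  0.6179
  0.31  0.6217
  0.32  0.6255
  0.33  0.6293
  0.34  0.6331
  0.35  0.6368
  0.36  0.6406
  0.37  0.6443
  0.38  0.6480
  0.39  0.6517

σ√T = 0.43·√0.5 = 0.3041
d₁ = [ln(410/400) + (0.051 + ½·0.43²)·0.5] / (σ√T) = (0.0247 + 0.0717) / 0.3041 = 0.3171 ≈ 0.32
N(d₁) = N(0.32) = 0.6255
Δ_call = N(d₁) = 0.6255

0.6255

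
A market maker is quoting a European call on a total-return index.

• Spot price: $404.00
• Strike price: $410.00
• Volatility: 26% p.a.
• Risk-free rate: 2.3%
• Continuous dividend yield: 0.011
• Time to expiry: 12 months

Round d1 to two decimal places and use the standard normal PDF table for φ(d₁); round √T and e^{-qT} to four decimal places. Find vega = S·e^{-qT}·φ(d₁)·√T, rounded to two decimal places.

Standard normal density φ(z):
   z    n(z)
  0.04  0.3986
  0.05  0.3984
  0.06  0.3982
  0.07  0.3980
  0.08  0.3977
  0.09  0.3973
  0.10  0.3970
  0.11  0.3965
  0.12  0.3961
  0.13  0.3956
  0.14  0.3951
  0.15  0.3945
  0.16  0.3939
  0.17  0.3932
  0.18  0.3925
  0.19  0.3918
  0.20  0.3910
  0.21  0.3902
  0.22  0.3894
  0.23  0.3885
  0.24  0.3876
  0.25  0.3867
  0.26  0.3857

T = 1;  σ√T = 0.2600
d₁ = [ln(404/410) + (0.023 − 0.011 + 0.26²/2)·1] / 0.2600 = [-0.0147 + 0.0458] / 0.2600 = 0.1195 → 0.12
√T = √1 = 1.0000
φ(d₁) = φ(0.12) = 0.3961
exp(−qT) = exp(−0.011·1) = 0.9891
vega = S·exp(−qT)·φ(d₁)·√T = 404·0.9891·0.3961·1.0000 = 158.2801

158.28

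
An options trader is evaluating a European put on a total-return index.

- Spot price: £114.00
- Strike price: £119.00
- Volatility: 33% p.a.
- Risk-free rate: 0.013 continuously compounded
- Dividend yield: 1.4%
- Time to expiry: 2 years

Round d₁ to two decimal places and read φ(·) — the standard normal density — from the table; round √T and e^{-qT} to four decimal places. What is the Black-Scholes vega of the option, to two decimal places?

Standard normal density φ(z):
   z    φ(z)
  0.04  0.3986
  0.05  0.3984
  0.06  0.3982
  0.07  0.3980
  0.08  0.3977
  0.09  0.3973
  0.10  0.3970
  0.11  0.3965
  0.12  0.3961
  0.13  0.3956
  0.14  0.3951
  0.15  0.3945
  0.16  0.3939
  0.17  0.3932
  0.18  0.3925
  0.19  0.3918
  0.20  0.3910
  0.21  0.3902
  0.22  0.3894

T = 2;  σ√T = 0.4667
d₁ = [ln(114/119) + (0.013 − 0.014 + 0.33²/2)·2] / 0.4667 = [-0.0429 + 0.1069] / 0.4667 = 0.1371 ⇒ 0.14
√T = √2 = 1.4142
φ(d₁) = φ(0.14) = 0.3951
e^(−qT) = e^(−0.014·2) = 0.9724
vega = S·e^(−qT)·φ(d₁)·√T = 114·0.9724·0.3951·1.4142 = 61.9395

61.94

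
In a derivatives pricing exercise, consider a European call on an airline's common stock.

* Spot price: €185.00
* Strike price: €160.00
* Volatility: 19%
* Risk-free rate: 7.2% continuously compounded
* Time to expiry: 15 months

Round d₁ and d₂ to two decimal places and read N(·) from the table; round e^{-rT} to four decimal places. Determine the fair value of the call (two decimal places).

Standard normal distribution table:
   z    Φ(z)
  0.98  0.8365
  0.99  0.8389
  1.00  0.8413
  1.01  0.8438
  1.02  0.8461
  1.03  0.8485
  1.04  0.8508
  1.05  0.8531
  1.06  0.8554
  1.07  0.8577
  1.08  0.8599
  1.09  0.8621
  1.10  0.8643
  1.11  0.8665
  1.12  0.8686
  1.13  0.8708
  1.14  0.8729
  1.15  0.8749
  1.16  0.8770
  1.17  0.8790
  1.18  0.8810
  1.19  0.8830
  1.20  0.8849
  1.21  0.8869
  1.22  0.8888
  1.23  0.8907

T = 1.25;  σ√T = 0.2124
d₁ = [ln(185/160) + (0.072 + ½·0.19²)·1.25] / (σ√T) = (0.1452 + 0.1126) / 0.2124 = 1.2133 which rounds to 1.21
d₂ = 1.2133 − 0.2124 = 1.0009 which rounds to 1.00
exp(−rT) = exp(−0.072·1.25) = 0.9139
N(d₁) = N(1.21) = 0.8869;  N(d₂) = N(1.00) = 0.8413
C = 185·0.8869 − 160·0.9139·0.8413 = 164.0765 − 123.0183 = 41.0582

€41.06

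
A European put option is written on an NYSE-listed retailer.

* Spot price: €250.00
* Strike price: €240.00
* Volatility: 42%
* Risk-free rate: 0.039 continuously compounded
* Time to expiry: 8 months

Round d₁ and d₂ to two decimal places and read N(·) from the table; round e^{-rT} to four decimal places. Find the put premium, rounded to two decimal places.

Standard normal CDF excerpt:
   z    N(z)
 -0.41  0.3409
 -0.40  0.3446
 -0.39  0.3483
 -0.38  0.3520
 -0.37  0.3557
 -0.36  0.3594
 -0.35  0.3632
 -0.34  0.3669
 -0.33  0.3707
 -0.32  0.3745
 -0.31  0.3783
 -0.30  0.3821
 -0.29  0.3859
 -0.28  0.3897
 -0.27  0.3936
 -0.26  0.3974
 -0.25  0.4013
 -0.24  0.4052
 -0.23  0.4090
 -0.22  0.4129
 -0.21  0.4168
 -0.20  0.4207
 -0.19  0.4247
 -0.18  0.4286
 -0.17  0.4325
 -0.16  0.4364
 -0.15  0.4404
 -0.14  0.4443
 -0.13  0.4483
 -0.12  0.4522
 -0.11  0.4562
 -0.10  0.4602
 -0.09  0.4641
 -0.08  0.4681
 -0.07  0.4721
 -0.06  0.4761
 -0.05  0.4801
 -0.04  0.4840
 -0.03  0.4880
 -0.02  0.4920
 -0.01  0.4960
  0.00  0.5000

€26.12

σ√T = 0.42 × 0.8165 = 0.3429
d₁ = [ln(250/240) + (0.039 + 0.42²/2)·0.6667] / 0.3429 = [0.0408 + 0.0848] / 0.3429 = 0.3663 → 0.37
d₂ = d₁ − σ√T = 0.3663 − 0.3429 = 0.0234 → 0.02
e^(−rT) = e^(−0.039·0.6667) = 0.9743
N(−d₂) = N(-0.02) = 0.4920;  N(−d₁) = N(-0.37) = 0.3557
P = 240·0.9743·0.4920 − 250·0.3557 = 115.0453 − 88.9250 = 26.1203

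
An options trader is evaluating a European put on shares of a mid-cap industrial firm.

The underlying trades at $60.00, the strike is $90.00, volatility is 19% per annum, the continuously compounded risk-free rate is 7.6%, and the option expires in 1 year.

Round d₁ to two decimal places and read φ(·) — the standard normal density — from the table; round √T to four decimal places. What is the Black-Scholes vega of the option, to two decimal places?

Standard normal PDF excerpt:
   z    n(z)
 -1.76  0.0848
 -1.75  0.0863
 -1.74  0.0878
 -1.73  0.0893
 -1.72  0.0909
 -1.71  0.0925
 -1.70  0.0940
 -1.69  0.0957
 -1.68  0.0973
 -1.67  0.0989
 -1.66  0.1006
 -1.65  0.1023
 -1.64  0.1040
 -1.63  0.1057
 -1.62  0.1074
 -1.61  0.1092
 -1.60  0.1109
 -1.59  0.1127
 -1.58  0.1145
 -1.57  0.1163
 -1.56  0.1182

6.24

T = 1;  σ√T = 0.1900
ln(S/K) + (r + σ²/2)T = ln(60/90) + (0.076 + 0.19²/2)·1 = -0.4055 + 0.0940 = -0.3114
d₁ = -0.3114 / 0.1900 = -1.6390 which rounds to -1.64
√T = √1 = 1.0000
φ(d₁) = φ(-1.64) = 0.1040
vega = S·φ(d₁)·√T = 60·0.1040·1.0000 = 6.2400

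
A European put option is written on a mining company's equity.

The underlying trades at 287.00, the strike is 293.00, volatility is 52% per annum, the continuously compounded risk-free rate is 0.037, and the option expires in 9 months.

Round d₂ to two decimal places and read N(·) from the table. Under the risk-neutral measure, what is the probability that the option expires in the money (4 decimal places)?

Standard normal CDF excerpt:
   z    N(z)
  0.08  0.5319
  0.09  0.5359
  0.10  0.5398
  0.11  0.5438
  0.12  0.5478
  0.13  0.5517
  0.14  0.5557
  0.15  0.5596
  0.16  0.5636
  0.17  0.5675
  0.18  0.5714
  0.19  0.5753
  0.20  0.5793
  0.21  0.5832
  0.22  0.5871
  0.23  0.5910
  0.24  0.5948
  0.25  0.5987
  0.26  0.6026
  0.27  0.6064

σ√T = 0.52 × 0.8660 = 0.4503
d₁ = [ln(287/293) + (0.037 + 0.52²/2)·0.75] / 0.4503 = [-0.0207 + 0.1292] / 0.4503 = 0.2408 ⇒ 0.24
d₂ = d₁ − σ√T = 0.2408 − 0.4503 = -0.2095 ⇒ -0.21
Risk-neutral Pr[S_T < K] = N(−d₂) = N(0.21) = 0.5832

0.5832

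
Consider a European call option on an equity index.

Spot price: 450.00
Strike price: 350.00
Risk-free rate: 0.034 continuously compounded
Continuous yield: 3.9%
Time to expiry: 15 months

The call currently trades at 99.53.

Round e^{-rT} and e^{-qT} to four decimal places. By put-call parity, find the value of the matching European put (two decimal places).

6.39

e^(−qT) = e^(−0.039·1.25) = 0.9524;  e^(−rT) = e^(−0.034·1.25) = 0.9584
Put-call parity: C − P = S·e^(−qT) − K·e^(−rT) = 450·0.9524 − 350·0.9584 = 428.5800 − 335.4400 = 93.1400
P = C − (C − P) = 99.53 − (93.1400) = 6.3900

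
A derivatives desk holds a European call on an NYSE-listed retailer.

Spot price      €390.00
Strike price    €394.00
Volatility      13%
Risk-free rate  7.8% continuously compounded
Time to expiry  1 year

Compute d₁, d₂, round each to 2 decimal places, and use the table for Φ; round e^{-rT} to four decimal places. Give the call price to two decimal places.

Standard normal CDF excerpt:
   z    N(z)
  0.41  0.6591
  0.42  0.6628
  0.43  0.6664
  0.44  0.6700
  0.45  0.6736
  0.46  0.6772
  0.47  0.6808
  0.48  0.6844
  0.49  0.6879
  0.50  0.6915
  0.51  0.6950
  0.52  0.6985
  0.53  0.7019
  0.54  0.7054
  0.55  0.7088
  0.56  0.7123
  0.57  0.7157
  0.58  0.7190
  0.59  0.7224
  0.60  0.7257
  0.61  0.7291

σ√T = 0.13 × 1.0000 = 0.1300
d₁ = [ln(390/394) + (0.078 + 0.13²/2)·1] / 0.1300 = [-0.0102 + 0.0864] / 0.1300 = 0.5865 which rounds to 0.59
d₂ = d₁ − σ√T = 0.5865 − 0.1300 = 0.4565 which rounds to 0.46
exp(−rT) = exp(−0.078·1) = 0.9250
N(d₁) = N(0.59) = 0.7224;  N(d₂) = N(0.46) = 0.6772
C = 390·0.7224 − 394·0.9250·0.6772 = 281.7360 − 246.8055 = 34.9305

€34.93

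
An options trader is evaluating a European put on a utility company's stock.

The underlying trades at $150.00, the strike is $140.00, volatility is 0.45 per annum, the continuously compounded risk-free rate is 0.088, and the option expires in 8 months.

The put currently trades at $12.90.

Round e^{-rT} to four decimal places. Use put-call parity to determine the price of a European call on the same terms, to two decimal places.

$30.88

e^(−rT) = e^(−0.088·0.6667) = 0.9430
Put-call parity: C − P = S − K·e^(−rT) = 150 − 140·0.9430 = 150 − 132.0200 = 17.9800
C = P + (C − P) = 12.90 + (17.9800) = 30.8800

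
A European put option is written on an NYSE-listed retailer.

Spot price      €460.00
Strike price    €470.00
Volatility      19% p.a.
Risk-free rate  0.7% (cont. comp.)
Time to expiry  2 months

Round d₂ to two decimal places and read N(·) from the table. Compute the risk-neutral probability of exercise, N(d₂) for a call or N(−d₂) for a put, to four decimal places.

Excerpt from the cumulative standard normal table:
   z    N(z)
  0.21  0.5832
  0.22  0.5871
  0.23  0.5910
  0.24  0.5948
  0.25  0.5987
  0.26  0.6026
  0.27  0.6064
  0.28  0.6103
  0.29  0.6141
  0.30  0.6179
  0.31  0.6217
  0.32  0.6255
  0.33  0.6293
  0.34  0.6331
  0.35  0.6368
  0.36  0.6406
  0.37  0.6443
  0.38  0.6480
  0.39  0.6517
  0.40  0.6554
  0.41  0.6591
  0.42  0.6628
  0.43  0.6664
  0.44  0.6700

T = 0.1667;  σ√T = 0.0776
ln(S/K) + (r + σ²/2)T = ln(460/470) + (0.007 + 0.19²/2)·0.1667 = -0.0215 + 0.0042 = -0.0173
d₁ = -0.0173 / 0.0776 = -0.2234 ⇒ -0.22
d₂ = d₁ − σ√T = -0.2234 − 0.0776 = -0.3010 ⇒ -0.30
Pr(exercise) under Q = N(−d₂) = N(0.30) = 0.6179

0.6179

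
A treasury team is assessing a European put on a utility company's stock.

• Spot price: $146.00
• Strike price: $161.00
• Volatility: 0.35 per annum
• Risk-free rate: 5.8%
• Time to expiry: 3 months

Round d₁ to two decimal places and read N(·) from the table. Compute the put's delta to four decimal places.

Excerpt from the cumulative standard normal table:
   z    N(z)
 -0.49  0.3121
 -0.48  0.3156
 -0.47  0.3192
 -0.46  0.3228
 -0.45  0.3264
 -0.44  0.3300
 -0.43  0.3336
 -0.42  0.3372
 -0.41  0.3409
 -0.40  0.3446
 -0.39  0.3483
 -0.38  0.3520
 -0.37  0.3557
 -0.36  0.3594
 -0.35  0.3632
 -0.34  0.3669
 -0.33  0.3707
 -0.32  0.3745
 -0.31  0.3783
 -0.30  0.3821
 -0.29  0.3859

T = 0.25;  σ√T = 0.1750
d₁ = [ln(146/161) + (0.058 + 0.35²/2)·0.25] / 0.1750 = [-0.0978 + 0.0298] / 0.1750 = -0.3885 which rounds to -0.39
N(d₁) = N(-0.39) = 0.3483
Δ_put = N(d₁) − 1 = 0.3483 − 1 = -0.6517

-0.6517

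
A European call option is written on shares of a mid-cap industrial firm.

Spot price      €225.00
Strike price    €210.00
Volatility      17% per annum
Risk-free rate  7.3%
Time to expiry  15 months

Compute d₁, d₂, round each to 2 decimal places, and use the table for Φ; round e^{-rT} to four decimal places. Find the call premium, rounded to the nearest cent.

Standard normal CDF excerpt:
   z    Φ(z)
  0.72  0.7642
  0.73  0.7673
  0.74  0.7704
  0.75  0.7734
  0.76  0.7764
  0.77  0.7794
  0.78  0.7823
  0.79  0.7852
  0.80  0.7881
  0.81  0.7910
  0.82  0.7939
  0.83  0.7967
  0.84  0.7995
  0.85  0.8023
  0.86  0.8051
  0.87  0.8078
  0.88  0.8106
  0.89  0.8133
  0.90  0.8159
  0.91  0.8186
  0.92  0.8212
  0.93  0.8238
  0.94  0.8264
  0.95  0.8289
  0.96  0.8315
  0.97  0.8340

σ√T = 0.17 × 1.1180 = 0.1901
ln(S/K) + (r + σ²/2)T = ln(225/210) + (0.073 + 0.17²/2)·1.25 = 0.0690 + 0.1093 = 0.1783
d₁ = 0.1783 / 0.1901 = 0.9381 which rounds to 0.94
d₂ = d₁ − σ√T = 0.9381 − 0.1901 = 0.7481 which rounds to 0.75
e^(−rT) = e^(−0.073·1.25) = 0.9128
C = 225·N(0.94) − 210·0.9128·N(0.75) = 225·0.8264 − 210·0.9128·0.7734 = 185.9400 − 148.2515 = 37.6885

€37.69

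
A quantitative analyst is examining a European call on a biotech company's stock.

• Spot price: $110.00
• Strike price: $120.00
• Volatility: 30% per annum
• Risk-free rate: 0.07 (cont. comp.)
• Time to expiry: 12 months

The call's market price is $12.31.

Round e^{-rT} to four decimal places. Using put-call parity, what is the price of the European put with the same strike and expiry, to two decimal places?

exp(−rT) = exp(−0.07·1) = 0.9324
Put-call parity: C − P = S − K·e^(−rT) = 110 − 120·0.9324 = 110 − 111.8880 = -1.8880
P = C − (C − P) = 12.31 − (-1.8880) = 14.1980

$14.20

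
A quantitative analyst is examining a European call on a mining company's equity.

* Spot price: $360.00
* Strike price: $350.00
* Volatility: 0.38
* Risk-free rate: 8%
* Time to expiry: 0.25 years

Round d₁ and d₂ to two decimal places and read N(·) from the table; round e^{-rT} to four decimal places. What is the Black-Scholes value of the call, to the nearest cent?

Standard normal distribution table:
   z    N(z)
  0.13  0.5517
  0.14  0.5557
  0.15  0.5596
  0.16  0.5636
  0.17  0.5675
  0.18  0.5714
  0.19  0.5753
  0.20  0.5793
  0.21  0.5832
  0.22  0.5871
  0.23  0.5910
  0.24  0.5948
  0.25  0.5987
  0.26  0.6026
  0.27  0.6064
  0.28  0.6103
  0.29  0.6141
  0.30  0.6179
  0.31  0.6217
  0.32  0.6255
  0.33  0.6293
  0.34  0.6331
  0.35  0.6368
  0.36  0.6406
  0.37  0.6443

$35.89

σ√T = 0.38 × 0.5000 = 0.1900
ln(S/K) + (r + σ²/2)T = ln(360/350) + (0.08 + 0.38²/2)·0.25 = 0.0282 + 0.0381 = 0.0662
d₁ = 0.0662 / 0.1900 = 0.3485 ≈ 0.35
d₂ = d₁ − σ√T = 0.3485 − 0.1900 = 0.1585 ≈ 0.16
e^(−rT) = e^(−0.08·0.25) = 0.9802
N(d₁) = N(0.35) = 0.6368;  N(d₂) = N(0.16) = 0.5636
C = 360·0.6368 − 350·0.9802·0.5636 = 229.2480 − 193.3543 = 35.8937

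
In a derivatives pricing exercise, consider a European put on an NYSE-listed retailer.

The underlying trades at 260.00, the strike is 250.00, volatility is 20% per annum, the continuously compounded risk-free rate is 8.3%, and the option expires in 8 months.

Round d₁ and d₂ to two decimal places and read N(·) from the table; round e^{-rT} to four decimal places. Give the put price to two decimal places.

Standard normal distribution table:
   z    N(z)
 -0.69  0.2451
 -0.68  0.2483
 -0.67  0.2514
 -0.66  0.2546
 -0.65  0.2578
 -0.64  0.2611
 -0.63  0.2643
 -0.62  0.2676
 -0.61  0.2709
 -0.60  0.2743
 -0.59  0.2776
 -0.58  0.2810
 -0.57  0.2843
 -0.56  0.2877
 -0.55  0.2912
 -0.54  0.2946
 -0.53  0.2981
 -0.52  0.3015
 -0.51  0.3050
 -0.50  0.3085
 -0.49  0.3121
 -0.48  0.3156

σ√T = 0.2·√0.6667 = 0.1633
d₁ = [ln(260/250) + (0.083 + ½·0.2²)·0.6667] / (σ√T) = (0.0392 + 0.0687) / 0.1633 = 0.6607 which rounds to 0.66
d₂ = 0.6607 − 0.1633 = 0.4974 which rounds to 0.50
e^(−rT) = e^(−0.083·0.6667) = 0.9462
P = 250·0.9462·N(-0.50) − 260·N(-0.66) = 250·0.9462·0.3085 − 260·0.2546 = 72.9757 − 66.1960 = 6.7797

6.78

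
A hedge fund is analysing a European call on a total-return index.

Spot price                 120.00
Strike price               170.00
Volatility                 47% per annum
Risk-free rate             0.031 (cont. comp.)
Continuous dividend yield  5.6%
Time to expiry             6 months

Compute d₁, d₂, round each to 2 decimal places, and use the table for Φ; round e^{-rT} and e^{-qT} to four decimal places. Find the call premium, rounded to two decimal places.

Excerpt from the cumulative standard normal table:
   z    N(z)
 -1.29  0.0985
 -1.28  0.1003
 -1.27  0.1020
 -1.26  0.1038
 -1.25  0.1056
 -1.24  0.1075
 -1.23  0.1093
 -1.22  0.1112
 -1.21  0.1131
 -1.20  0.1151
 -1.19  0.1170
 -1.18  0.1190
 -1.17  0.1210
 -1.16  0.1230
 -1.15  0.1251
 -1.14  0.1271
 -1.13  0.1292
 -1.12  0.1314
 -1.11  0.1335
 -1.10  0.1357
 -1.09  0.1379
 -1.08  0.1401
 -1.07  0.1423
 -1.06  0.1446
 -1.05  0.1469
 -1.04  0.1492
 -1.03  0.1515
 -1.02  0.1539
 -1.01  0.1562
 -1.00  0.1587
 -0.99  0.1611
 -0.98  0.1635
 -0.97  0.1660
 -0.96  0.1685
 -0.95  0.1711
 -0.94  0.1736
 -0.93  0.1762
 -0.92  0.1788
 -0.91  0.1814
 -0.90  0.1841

3.19

σ√T = 0.47 × 0.7071 = 0.3323
d₁ = [ln(120/170) + (0.031 − 0.056 + 0.47²/2)·0.5] / 0.3323 = [-0.3483 + 0.0427] / 0.3323 = -0.9195 which rounds to -0.92
d₂ = d₁ − σ√T = -0.9195 − 0.3323 = -1.2518 which rounds to -1.25
e^(−qT) = e^(−0.056·0.5) = 0.9724;  e^(−rT) = e^(−0.031·0.5) = 0.9846
C = 120·0.9724·N(-0.92) − 170·0.9846·N(-1.25) = 120·0.9724·0.1788 − 170·0.9846·0.1056 = 20.8638 − 17.6755 = 3.1883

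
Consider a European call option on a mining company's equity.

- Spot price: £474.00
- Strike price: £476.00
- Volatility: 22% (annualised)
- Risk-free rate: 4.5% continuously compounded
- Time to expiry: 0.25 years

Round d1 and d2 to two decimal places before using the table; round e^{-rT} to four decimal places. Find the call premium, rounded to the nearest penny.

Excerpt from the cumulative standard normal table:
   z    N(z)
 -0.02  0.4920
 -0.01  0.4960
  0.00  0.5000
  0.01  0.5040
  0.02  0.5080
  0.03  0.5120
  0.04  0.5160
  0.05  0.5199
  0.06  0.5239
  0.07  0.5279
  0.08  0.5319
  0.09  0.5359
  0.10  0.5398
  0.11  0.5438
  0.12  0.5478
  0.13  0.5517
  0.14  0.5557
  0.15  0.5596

σ√T = 0.22·√0.25 = 0.1100
ln(S/K) + (r + σ²/2)T = ln(474/476) + (0.045 + 0.22²/2)·0.25 = -0.0042 + 0.0173 = 0.0131
d₁ = 0.0131 / 0.1100 = 0.1190 which rounds to 0.12
d₂ = d₁ − σ√T = 0.1190 − 0.1100 = 0.0090 which rounds to 0.01
exp(−rT) = exp(−0.045·0.25) = 0.9888
N(d₁) = N(0.12) = 0.5478;  N(d₂) = N(0.01) = 0.5040
C = 474·0.5478 − 476·0.9888·0.5040 = 259.6572 − 237.2171 = 22.4401

£22.44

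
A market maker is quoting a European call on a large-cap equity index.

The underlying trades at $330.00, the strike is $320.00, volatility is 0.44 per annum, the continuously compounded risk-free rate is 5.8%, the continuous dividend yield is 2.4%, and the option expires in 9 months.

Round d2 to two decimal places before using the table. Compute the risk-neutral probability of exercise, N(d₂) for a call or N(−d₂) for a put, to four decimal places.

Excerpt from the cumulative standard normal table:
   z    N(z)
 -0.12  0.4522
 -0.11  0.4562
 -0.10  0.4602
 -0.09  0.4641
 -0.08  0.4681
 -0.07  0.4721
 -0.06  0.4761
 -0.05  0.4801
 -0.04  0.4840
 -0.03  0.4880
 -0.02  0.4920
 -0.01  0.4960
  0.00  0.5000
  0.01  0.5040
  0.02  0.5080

σ√T = 0.44 × 0.8660 = 0.3811
ln(S/K) + (r − q + σ²/2)T = ln(330/320) + (0.058 − 0.024 + 0.44²/2)·0.75 = 0.0308 + 0.0981 = 0.1289
d₁ = 0.1289 / 0.3811 = 0.3382 ⇒ 0.34
d₂ = d₁ − σ√T = 0.3382 − 0.3811 = -0.0429 ⇒ -0.04
Pr(exercise) under Q = N(d₂) = 0.4840

0.4840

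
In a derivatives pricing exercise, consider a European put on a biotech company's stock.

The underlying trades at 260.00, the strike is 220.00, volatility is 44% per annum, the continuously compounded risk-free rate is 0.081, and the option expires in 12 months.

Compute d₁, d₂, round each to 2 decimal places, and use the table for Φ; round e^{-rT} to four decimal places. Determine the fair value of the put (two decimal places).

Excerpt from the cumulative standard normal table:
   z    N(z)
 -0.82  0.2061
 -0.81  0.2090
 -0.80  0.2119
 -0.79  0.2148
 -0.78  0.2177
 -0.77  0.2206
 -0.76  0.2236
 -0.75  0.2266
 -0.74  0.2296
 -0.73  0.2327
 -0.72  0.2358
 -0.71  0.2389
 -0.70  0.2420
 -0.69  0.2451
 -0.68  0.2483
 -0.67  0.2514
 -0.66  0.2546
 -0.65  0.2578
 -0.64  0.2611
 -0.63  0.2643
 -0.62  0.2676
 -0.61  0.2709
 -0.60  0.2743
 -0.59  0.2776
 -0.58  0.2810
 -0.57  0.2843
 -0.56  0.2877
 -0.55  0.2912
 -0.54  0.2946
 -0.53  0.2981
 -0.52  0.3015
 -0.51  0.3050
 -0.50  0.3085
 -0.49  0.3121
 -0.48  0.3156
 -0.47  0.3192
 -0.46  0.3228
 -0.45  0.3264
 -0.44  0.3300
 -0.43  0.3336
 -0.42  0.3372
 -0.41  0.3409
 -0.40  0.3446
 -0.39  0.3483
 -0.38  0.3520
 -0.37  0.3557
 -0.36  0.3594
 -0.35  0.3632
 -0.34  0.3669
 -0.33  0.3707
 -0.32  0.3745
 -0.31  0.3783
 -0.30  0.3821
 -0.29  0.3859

17.84

T = 1;  σ√T = 0.4400
d₁ = [ln(260/220) + (0.081 + ½·0.44²)·1] / (σ√T) = (0.1671 + 0.1778) / 0.4400 = 0.7838 → 0.78
d₂ = 0.7838 − 0.4400 = 0.3438 → 0.34
e^(−rT) = e^(−0.081·1) = 0.9222
N(−d₂) = N(-0.34) = 0.3669;  N(−d₁) = N(-0.78) = 0.2177
P = 220·0.9222·0.3669 − 260·0.2177 = 74.4381 − 56.6020 = 17.8361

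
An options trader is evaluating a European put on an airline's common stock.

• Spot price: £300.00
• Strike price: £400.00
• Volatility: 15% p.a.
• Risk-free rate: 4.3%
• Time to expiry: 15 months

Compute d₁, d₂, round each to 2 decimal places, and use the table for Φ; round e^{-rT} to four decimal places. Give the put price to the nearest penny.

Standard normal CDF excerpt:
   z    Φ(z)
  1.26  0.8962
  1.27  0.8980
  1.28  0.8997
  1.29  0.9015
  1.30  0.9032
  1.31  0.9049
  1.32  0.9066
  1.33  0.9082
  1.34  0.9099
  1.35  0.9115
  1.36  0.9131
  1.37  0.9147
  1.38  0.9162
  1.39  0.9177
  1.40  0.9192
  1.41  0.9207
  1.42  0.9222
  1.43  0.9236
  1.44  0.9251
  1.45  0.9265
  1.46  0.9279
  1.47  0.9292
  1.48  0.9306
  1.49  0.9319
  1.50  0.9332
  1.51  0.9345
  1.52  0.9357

σ√T = 0.15·√1.25 = 0.1677
d₁ = [ln(300/400) + (0.043 + 0.15²/2)·1.25] / 0.1677 = [-0.2877 + 0.0678] / 0.1677 = -1.3110 ⇒ -1.31
d₂ = d₁ − σ√T = -1.3110 − 0.1677 = -1.4788 ⇒ -1.48
e^(−rT) = e^(−0.043·1.25) = 0.9477
N(−d₂) = N(1.48) = 0.9306;  N(−d₁) = N(1.31) = 0.9049
P = 400·0.9477·0.9306 − 300·0.9049 = 352.7718 − 271.4700 = 81.3018

£81.30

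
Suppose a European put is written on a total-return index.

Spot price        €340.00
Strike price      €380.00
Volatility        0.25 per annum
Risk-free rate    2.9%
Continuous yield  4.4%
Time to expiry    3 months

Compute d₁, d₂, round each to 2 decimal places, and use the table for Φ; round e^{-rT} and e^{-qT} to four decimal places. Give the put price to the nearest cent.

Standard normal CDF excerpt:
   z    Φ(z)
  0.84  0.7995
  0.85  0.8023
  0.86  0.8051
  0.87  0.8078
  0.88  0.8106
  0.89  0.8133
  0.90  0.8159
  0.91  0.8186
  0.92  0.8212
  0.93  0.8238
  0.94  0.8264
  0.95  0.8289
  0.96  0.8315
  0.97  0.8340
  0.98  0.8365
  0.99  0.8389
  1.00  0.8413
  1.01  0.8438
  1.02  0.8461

T = 0.25;  σ√T = 0.1250
d₁ = [ln(340/380) + (0.029 − 0.044 + ½·0.25²)·0.25] / (σ√T) = (-0.1112 + 0.0041) / 0.1250 = -0.8573 ⇒ -0.86
d₂ = -0.8573 − 0.1250 = -0.9823 ⇒ -0.98
e^(−qT) = e^(−0.044·0.25) = 0.9891;  e^(−rT) = e^(−0.029·0.25) = 0.9928
N(−d₂) = N(0.98) = 0.8365;  N(−d₁) = N(0.86) = 0.8051
P = 380·0.9928·0.8365 − 340·0.9891·0.8051 = 315.5813 − 270.7503 = 44.8310

€44.83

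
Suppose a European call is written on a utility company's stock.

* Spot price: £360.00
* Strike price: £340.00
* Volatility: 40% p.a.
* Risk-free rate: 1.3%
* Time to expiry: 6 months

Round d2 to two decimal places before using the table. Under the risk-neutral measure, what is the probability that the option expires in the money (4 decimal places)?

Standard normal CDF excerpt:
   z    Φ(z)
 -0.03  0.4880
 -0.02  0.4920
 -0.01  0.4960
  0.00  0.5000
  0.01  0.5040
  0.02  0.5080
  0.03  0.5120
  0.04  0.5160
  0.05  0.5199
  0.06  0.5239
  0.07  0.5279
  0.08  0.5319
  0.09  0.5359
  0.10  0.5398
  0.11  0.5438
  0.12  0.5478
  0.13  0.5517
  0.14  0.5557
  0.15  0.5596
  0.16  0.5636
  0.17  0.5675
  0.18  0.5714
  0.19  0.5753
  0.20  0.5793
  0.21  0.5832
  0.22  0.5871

0.5319

σ√T = 0.4·√0.5 = 0.2828
d₁ = [ln(360/340) + (0.013 + ½·0.4²)·0.5] / (σ√T) = (0.0572 + 0.0465) / 0.2828 = 0.3665 → 0.37
d₂ = 0.3665 − 0.2828 = 0.0836 → 0.08
Risk-neutral Pr[S_T > K] = N(d₂) = N(0.08) = 0.5319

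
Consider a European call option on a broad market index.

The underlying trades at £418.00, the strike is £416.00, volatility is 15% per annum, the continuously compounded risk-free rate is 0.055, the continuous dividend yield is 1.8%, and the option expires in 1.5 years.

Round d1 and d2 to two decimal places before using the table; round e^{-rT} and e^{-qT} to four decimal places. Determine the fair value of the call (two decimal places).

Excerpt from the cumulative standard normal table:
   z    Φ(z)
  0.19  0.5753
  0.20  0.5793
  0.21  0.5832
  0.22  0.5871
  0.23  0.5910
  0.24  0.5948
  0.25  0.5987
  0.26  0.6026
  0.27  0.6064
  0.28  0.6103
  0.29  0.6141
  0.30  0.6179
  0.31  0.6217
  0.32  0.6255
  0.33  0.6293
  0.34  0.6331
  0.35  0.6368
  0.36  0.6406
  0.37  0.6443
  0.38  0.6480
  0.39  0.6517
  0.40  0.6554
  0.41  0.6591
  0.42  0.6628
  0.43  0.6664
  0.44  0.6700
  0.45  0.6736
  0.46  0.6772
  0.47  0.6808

σ√T = 0.15 × 1.2247 = 0.1837
d₁ = [ln(418/416) + (0.055 − 0.018 + ½·0.15²)·1.5] / (σ√T) = (0.0048 + 0.0724) / 0.1837 = 0.4201 ≈ 0.42
d₂ = 0.4201 − 0.1837 = 0.2364 ≈ 0.24
exp(−qT) = exp(−0.018·1.5) = 0.9734;  exp(−rT) = exp(−0.055·1.5) = 0.9208
N(d₁) = N(0.42) = 0.6628;  N(d₂) = N(0.24) = 0.5948
C = 418·0.9734·0.6628 − 416·0.9208·0.5948 = 269.6809 − 227.8398 = 41.8411

£41.84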